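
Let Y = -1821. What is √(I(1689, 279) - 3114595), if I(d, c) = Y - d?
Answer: I*√3118105 ≈ 1765.8*I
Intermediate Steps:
I(d, c) = -1821 - d
√(I(1689, 279) - 3114595) = √((-1821 - 1*1689) - 3114595) = √((-1821 - 1689) - 3114595) = √(-3510 - 3114595) = √(-3118105) = I*√3118105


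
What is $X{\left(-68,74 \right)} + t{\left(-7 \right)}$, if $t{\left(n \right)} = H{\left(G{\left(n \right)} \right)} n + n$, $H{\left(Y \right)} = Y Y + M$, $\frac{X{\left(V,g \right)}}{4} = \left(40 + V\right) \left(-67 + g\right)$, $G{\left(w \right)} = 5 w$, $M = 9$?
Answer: $-9429$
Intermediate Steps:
$X{\left(V,g \right)} = 4 \left(-67 + g\right) \left(40 + V\right)$ ($X{\left(V,g \right)} = 4 \left(40 + V\right) \left(-67 + g\right) = 4 \left(-67 + g\right) \left(40 + V\right)$)
$H{\left(Y \right)} = 9 + Y^{2}$ ($H{\left(Y \right)} = Y Y + 9 = Y^{2} + 9 = 9 + Y^{2}$)
$t{\left(n \right)} = n + n \left(9 + 25 n^{2}\right)$ ($t{\left(n \right)} = \left(9 + \left(5 n\right)^{2}\right) n + n = \left(9 + 25 n^{2}\right) n + n = n \left(9 + 25 n^{2}\right) + n = n + n \left(9 + 25 n^{2}\right)$)
$X{\left(-68,74 \right)} + t{\left(-7 \right)} = \left(-10720 - -18224 + 160 \cdot 74 + 4 \left(-68\right) 74\right) + \left(10 \left(-7\right) + 25 \left(-7\right)^{3}\right) = \left(-10720 + 18224 + 11840 - 20128\right) + \left(-70 + 25 \left(-343\right)\right) = -784 - 8645 = -9429$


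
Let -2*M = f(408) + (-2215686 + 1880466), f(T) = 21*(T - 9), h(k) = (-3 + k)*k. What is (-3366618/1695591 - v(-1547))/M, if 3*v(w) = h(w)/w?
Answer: 581792488/184729552677 ≈ 0.0031494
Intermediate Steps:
h(k) = k*(-3 + k)
v(w) = -1 + w/3 (v(w) = ((w*(-3 + w))/w)/3 = (-3 + w)/3 = -1 + w/3)
f(T) = -189 + 21*T (f(T) = 21*(-9 + T) = -189 + 21*T)
M = 326841/2 (M = -((-189 + 21*408) + (-2215686 + 1880466))/2 = -((-189 + 8568) - 335220)/2 = -(8379 - 335220)/2 = -½*(-326841) = 326841/2 ≈ 1.6342e+5)
(-3366618/1695591 - v(-1547))/M = (-3366618/1695591 - (-1 + (⅓)*(-1547)))/(326841/2) = (-3366618*1/1695591 - (-1 - 1547/3))*(2/326841) = (-1122206/565197 - 1*(-1550/3))*(2/326841) = (-1122206/565197 + 1550/3)*(2/326841) = (290896244/565197)*(2/326841) = 581792488/184729552677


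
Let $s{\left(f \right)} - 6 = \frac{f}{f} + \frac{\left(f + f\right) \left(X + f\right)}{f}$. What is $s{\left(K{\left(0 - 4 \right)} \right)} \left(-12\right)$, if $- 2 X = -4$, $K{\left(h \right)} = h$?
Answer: $-36$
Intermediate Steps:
$X = 2$ ($X = \left(- \frac{1}{2}\right) \left(-4\right) = 2$)
$s{\left(f \right)} = 11 + 2 f$ ($s{\left(f \right)} = 6 + \left(\frac{f}{f} + \frac{\left(f + f\right) \left(2 + f\right)}{f}\right) = 6 + \left(1 + \frac{2 f \left(2 + f\right)}{f}\right) = 6 + \left(1 + \left(4 + 2 f\right)\right) = 6 + \left(5 + 2 f\right) = 11 + 2 f$)
$s{\left(K{\left(0 - 4 \right)} \right)} \left(-12\right) = \left(11 + 2 \left(0 - 4\right)\right) \left(-12\right) = \left(11 + 2 \left(-4\right)\right) \left(-12\right) = \left(11 - 8\right) \left(-12\right) = 3 \left(-12\right) = -36$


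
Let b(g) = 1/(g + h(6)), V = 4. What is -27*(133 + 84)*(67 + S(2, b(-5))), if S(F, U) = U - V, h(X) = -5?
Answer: -3685311/10 ≈ -3.6853e+5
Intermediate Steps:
b(g) = 1/(-5 + g) (b(g) = 1/(g - 5) = 1/(-5 + g))
S(F, U) = -4 + U (S(F, U) = U - 1*4 = U - 4 = -4 + U)
-27*(133 + 84)*(67 + S(2, b(-5))) = -27*(133 + 84)*(67 + (-4 + 1/(-5 - 5))) = -5859*(67 + (-4 + 1/(-10))) = -5859*(67 + (-4 - ⅒)) = -5859*(67 - 41/10) = -5859*629/10 = -27*136493/10 = -3685311/10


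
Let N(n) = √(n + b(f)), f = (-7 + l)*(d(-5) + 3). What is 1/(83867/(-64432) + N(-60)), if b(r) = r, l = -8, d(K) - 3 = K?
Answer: -5403718544/318394870489 - 20757413120*I*√3/318394870489 ≈ -0.016972 - 0.11292*I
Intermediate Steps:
d(K) = 3 + K
f = -15 (f = (-7 - 8)*((3 - 5) + 3) = -15*(-2 + 3) = -15*1 = -15)
N(n) = √(-15 + n) (N(n) = √(n - 15) = √(-15 + n))
1/(83867/(-64432) + N(-60)) = 1/(83867/(-64432) + √(-15 - 60)) = 1/(83867*(-1/64432) + √(-75)) = 1/(-83867/64432 + 5*I*√3)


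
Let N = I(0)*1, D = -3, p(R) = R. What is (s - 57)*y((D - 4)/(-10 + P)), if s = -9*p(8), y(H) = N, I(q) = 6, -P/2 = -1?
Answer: -774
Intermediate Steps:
P = 2 (P = -2*(-1) = 2)
N = 6 (N = 6*1 = 6)
y(H) = 6
s = -72 (s = -9*8 = -72)
(s - 57)*y((D - 4)/(-10 + P)) = (-72 - 57)*6 = -129*6 = -774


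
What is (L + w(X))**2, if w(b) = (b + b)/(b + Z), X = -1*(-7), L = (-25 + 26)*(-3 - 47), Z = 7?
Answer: 2401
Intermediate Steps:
L = -50 (L = 1*(-50) = -50)
X = 7
w(b) = 2*b/(7 + b) (w(b) = (b + b)/(b + 7) = (2*b)/(7 + b) = 2*b/(7 + b))
(L + w(X))**2 = (-50 + 2*7/(7 + 7))**2 = (-50 + 2*7/14)**2 = (-50 + 2*7*(1/14))**2 = (-50 + 1)**2 = (-49)**2 = 2401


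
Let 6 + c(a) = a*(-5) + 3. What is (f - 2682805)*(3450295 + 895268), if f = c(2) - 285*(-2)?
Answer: -11655877665624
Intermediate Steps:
c(a) = -3 - 5*a (c(a) = -6 + (a*(-5) + 3) = -6 + (-5*a + 3) = -6 + (3 - 5*a) = -3 - 5*a)
f = 557 (f = (-3 - 5*2) - 285*(-2) = (-3 - 10) + 570 = -13 + 570 = 557)
(f - 2682805)*(3450295 + 895268) = (557 - 2682805)*(3450295 + 895268) = -2682248*4345563 = -11655877665624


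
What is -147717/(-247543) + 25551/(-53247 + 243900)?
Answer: 11495886798/15731605193 ≈ 0.73075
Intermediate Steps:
-147717/(-247543) + 25551/(-53247 + 243900) = -147717*(-1/247543) + 25551/190653 = 147717/247543 + 25551*(1/190653) = 147717/247543 + 8517/63551 = 11495886798/15731605193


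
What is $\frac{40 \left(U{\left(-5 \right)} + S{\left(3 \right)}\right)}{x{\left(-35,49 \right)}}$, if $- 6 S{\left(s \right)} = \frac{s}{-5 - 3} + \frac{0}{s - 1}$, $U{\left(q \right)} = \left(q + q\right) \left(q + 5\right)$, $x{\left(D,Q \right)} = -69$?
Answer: $- \frac{5}{138} \approx -0.036232$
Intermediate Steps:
$U{\left(q \right)} = 2 q \left(5 + q\right)$
$S{\left(s \right)} = \frac{s}{48}$ ($S{\left(s \right)} = - \frac{\frac{s}{-5 - 3} + \frac{0}{s - 1}}{6} = - \frac{\frac{s}{-5 - 3} + \frac{0}{-1 + s}}{6} = - \frac{\frac{s}{-8} + 0}{6} = - \frac{s \left(- \frac{1}{8}\right) + 0}{6} = - \frac{- \frac{s}{8} + 0}{6} = - \frac{\left(- \frac{1}{8}\right) s}{6} = \frac{s}{48}$)
$\frac{40 \left(U{\left(-5 \right)} + S{\left(3 \right)}\right)}{x{\left(-35,49 \right)}} = \frac{40 \left(2 \left(-5\right) \left(5 - 5\right) + \frac{1}{48} \cdot 3\right)}{-69} = 40 \left(2 \left(-5\right) 0 + \frac{1}{16}\right) \left(- \frac{1}{69}\right) = 40 \left(0 + \frac{1}{16}\right) \left(- \frac{1}{69}\right) = 40 \cdot \frac{1}{16} \left(- \frac{1}{69}\right) = \frac{5}{2} \left(- \frac{1}{69}\right) = - \frac{5}{138}$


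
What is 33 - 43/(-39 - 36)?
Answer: 2518/75 ≈ 33.573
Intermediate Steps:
33 - 43/(-39 - 36) = 33 - 43/(-75) = 33 - 1/75*(-43) = 33 + 43/75 = 2518/75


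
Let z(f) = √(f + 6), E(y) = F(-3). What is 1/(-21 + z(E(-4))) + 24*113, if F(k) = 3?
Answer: 48815/18 ≈ 2711.9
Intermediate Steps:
E(y) = 3
z(f) = √(6 + f)
1/(-21 + z(E(-4))) + 24*113 = 1/(-21 + √(6 + 3)) + 24*113 = 1/(-21 + √9) + 2712 = 1/(-21 + 3) + 2712 = 1/(-18) + 2712 = -1/18 + 2712 = 48815/18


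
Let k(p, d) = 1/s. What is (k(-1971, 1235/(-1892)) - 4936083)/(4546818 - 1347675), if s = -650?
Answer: -3208453951/2079442950 ≈ -1.5429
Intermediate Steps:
k(p, d) = -1/650 (k(p, d) = 1/(-650) = -1/650)
(k(-1971, 1235/(-1892)) - 4936083)/(4546818 - 1347675) = (-1/650 - 4936083)/(4546818 - 1347675) = -3208453951/650/3199143 = -3208453951/650*1/3199143 = -3208453951/2079442950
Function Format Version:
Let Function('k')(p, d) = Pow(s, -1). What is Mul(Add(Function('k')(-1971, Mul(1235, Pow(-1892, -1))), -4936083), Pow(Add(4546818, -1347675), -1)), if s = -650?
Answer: Rational(-3208453951, 2079442950) ≈ -1.5429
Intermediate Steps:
Function('k')(p, d) = Rational(-1, 650) (Function('k')(p, d) = Pow(-650, -1) = Rational(-1, 650))
Mul(Add(Function('k')(-1971, Mul(1235, Pow(-1892, -1))), -4936083), Pow(Add(4546818, -1347675), -1)) = Mul(Add(Rational(-1, 650), -4936083), Pow(Add(4546818, -1347675), -1)) = Mul(Rational(-3208453951, 650), Pow(3199143, -1)) = Mul(Rational(-3208453951, 650), Rational(1, 3199143)) = Rational(-3208453951, 2079442950)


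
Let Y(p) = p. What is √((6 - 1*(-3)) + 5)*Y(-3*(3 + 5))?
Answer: -24*√14 ≈ -89.800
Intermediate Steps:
√((6 - 1*(-3)) + 5)*Y(-3*(3 + 5)) = √((6 - 1*(-3)) + 5)*(-3*(3 + 5)) = √((6 + 3) + 5)*(-3*8) = √(9 + 5)*(-24) = √14*(-24) = -24*√14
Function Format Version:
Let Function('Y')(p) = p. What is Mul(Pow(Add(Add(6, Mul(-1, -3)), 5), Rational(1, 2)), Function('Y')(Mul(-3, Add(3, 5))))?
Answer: Mul(-24, Pow(14, Rational(1, 2))) ≈ -89.800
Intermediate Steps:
Mul(Pow(Add(Add(6, Mul(-1, -3)), 5), Rational(1, 2)), Function('Y')(Mul(-3, Add(3, 5)))) = Mul(Pow(Add(Add(6, Mul(-1, -3)), 5), Rational(1, 2)), Mul(-3, Add(3, 5))) = Mul(Pow(Add(Add(6, 3), 5), Rational(1, 2)), Mul(-3, 8)) = Mul(Pow(Add(9, 5), Rational(1, 2)), -24) = Mul(Pow(14, Rational(1, 2)), -24) = Mul(-24, Pow(14, Rational(1, 2)))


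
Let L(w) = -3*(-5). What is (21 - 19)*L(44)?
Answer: 30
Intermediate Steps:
L(w) = 15
(21 - 19)*L(44) = (21 - 19)*15 = 2*15 = 30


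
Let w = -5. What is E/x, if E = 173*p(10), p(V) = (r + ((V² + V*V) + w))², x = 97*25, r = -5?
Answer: 249812/97 ≈ 2575.4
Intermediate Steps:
x = 2425
p(V) = (-10 + 2*V²)² (p(V) = (-5 + ((V² + V*V) - 5))² = (-5 + ((V² + V²) - 5))² = (-5 + (2*V² - 5))² = (-5 + (-5 + 2*V²))² = (-10 + 2*V²)²)
E = 6245300 (E = 173*(4*(-5 + 10²)²) = 173*(4*(-5 + 100)²) = 173*(4*95²) = 173*(4*9025) = 173*36100 = 6245300)
E/x = 6245300/2425 = 6245300*(1/2425) = 249812/97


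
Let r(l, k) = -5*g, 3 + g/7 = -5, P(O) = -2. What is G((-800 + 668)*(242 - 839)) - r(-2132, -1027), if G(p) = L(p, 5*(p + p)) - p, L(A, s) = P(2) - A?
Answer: -157890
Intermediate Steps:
g = -56 (g = -21 + 7*(-5) = -21 - 35 = -56)
r(l, k) = 280 (r(l, k) = -5*(-56) = 280)
L(A, s) = -2 - A
G(p) = -2 - 2*p (G(p) = (-2 - p) - p = -2 - 2*p)
G((-800 + 668)*(242 - 839)) - r(-2132, -1027) = (-2 - 2*(-800 + 668)*(242 - 839)) - 1*280 = (-2 - (-264)*(-597)) - 280 = (-2 - 2*78804) - 280 = (-2 - 157608) - 280 = -157610 - 280 = -157890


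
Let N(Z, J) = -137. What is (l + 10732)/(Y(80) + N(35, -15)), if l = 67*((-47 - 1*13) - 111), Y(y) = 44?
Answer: 725/93 ≈ 7.7957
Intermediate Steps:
l = -11457 (l = 67*((-47 - 13) - 111) = 67*(-60 - 111) = 67*(-171) = -11457)
(l + 10732)/(Y(80) + N(35, -15)) = (-11457 + 10732)/(44 - 137) = -725/(-93) = -725*(-1/93) = 725/93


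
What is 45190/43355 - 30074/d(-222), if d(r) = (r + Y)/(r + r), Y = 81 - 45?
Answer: -19296822218/268801 ≈ -71789.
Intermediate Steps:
Y = 36
d(r) = (36 + r)/(2*r) (d(r) = (r + 36)/(r + r) = (36 + r)/((2*r)) = (36 + r)*(1/(2*r)) = (36 + r)/(2*r))
45190/43355 - 30074/d(-222) = 45190/43355 - 30074*(-444/(36 - 222)) = 45190*(1/43355) - 30074/((½)*(-1/222)*(-186)) = 9038/8671 - 30074/31/74 = 9038/8671 - 30074*74/31 = 9038/8671 - 2225476/31 = -19296822218/268801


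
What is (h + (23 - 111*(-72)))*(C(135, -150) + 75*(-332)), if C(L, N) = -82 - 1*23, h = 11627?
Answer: -491148210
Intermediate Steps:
C(L, N) = -105 (C(L, N) = -82 - 23 = -105)
(h + (23 - 111*(-72)))*(C(135, -150) + 75*(-332)) = (11627 + (23 - 111*(-72)))*(-105 + 75*(-332)) = (11627 + (23 + 7992))*(-105 - 24900) = (11627 + 8015)*(-25005) = 19642*(-25005) = -491148210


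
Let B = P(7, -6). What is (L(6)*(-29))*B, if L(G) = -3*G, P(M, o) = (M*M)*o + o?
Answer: -156600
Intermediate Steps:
P(M, o) = o + o*M² (P(M, o) = M²*o + o = o*M² + o = o + o*M²)
B = -300 (B = -6*(1 + 7²) = -6*(1 + 49) = -6*50 = -300)
(L(6)*(-29))*B = (-3*6*(-29))*(-300) = -18*(-29)*(-300) = 522*(-300) = -156600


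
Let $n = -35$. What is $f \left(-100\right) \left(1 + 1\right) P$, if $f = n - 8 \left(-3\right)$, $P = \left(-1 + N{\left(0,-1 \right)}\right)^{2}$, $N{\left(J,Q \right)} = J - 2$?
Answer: $19800$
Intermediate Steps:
$N{\left(J,Q \right)} = -2 + J$
$P = 9$ ($P = \left(-1 + \left(-2 + 0\right)\right)^{2} = \left(-1 - 2\right)^{2} = \left(-3\right)^{2} = 9$)
$f = -11$ ($f = -35 - 8 \left(-3\right) = -35 - -24 = -35 + 24 = -11$)
$f \left(-100\right) \left(1 + 1\right) P = \left(-11\right) \left(-100\right) \left(1 + 1\right) 9 = 1100 \cdot 2 \cdot 9 = 1100 \cdot 18 = 19800$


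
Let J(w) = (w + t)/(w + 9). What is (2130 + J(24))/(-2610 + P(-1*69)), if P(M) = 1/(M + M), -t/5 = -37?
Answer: -294814/360181 ≈ -0.81852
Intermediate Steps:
t = 185 (t = -5*(-37) = 185)
J(w) = (185 + w)/(9 + w) (J(w) = (w + 185)/(w + 9) = (185 + w)/(9 + w))
P(M) = 1/(2*M)
(2130 + J(24))/(-2610 + P(-1*69)) = (2130 + (185 + 24)/(9 + 24))/(-2610 + 1/(2*((-1*69)))) = (2130 + 209/33)/(-2610 + (1/2)/(-69)) = (2130 + (1/33)*209)/(-2610 + (1/2)*(-1/69)) = (2130 + 19/3)/(-2610 - 1/138) = 6409/(3*(-360181/138)) = (6409/3)*(-138/360181) = -294814/360181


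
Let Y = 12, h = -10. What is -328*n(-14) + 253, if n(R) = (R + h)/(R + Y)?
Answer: -3683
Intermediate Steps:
n(R) = (-10 + R)/(12 + R) (n(R) = (R - 10)/(R + 12) = (-10 + R)/(12 + R))
-328*n(-14) + 253 = -328*(-10 - 14)/(12 - 14) + 253 = -328*(-24)/(-2) + 253 = -(-164)*(-24) + 253 = -328*12 + 253 = -3936 + 253 = -3683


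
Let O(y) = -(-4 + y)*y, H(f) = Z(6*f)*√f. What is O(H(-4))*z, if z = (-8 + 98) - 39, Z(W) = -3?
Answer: 1836 - 1224*I ≈ 1836.0 - 1224.0*I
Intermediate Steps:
H(f) = -3*√f
O(y) = -y*(-4 + y)
z = 51 (z = 90 - 39 = 51)
O(H(-4))*z = ((-6*I)*(4 - (-3)*√(-4)))*51 = ((-6*I)*(4 - (-3)*2*I))*51 = ((-6*I)*(4 - (-6)*I))*51 = ((-6*I)*(4 + 6*I))*51 = -6*I*(4 + 6*I)*51 = -306*I*(4 + 6*I)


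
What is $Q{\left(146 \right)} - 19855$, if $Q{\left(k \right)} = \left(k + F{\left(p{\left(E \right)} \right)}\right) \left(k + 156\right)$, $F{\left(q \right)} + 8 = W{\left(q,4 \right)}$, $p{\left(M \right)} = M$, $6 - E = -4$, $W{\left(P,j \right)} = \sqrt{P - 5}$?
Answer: $21821 + 302 \sqrt{5} \approx 22496.0$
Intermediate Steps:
$W{\left(P,j \right)} = \sqrt{-5 + P}$
$E = 10$ ($E = 6 - -4 = 6 + 4 = 10$)
$F{\left(q \right)} = -8 + \sqrt{-5 + q}$
$Q{\left(k \right)} = \left(156 + k\right) \left(-8 + k + \sqrt{5}\right)$ ($Q{\left(k \right)} = \left(k - \left(8 - \sqrt{-5 + 10}\right)\right) \left(k + 156\right) = \left(k - \left(8 - \sqrt{5}\right)\right) \left(156 + k\right) = \left(-8 + k + \sqrt{5}\right) \left(156 + k\right) = \left(156 + k\right) \left(-8 + k + \sqrt{5}\right)$)
$Q{\left(146 \right)} - 19855 = \left(-1248 + 146^{2} + 148 \cdot 146 + 156 \sqrt{5} + 146 \sqrt{5}\right) - 19855 = \left(-1248 + 21316 + 21608 + 156 \sqrt{5} + 146 \sqrt{5}\right) - 19855 = \left(41676 + 302 \sqrt{5}\right) - 19855 = 21821 + 302 \sqrt{5}$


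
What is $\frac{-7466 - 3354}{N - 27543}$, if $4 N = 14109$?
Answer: $\frac{43280}{96063} \approx 0.45054$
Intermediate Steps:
$N = \frac{14109}{4}$ ($N = \frac{1}{4} \cdot 14109 = \frac{14109}{4} \approx 3527.3$)
$\frac{-7466 - 3354}{N - 27543} = \frac{-7466 - 3354}{\frac{14109}{4} - 27543} = - \frac{10820}{- \frac{96063}{4}} = \left(-10820\right) \left(- \frac{4}{96063}\right) = \frac{43280}{96063}$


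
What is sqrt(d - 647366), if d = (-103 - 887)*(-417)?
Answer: 2*I*sqrt(58634) ≈ 484.29*I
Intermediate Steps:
d = 412830 (d = -990*(-417) = 412830)
sqrt(d - 647366) = sqrt(412830 - 647366) = sqrt(-234536) = 2*I*sqrt(58634)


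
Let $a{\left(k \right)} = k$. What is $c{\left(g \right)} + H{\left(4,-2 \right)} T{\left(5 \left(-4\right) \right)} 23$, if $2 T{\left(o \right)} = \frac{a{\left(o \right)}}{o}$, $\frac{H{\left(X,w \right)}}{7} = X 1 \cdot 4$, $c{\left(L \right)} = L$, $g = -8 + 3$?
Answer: $1283$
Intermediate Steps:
$g = -5$
$H{\left(X,w \right)} = 28 X$ ($H{\left(X,w \right)} = 7 X 1 \cdot 4 = 7 X 4 = 7 \cdot 4 X = 28 X$)
$T{\left(o \right)} = \frac{1}{2}$ ($T{\left(o \right)} = \frac{o \frac{1}{o}}{2} = \frac{1}{2} \cdot 1 = \frac{1}{2}$)
$c{\left(g \right)} + H{\left(4,-2 \right)} T{\left(5 \left(-4\right) \right)} 23 = -5 + 28 \cdot 4 \cdot \frac{1}{2} \cdot 23 = -5 + 112 \cdot \frac{1}{2} \cdot 23 = -5 + 56 \cdot 23 = -5 + 1288 = 1283$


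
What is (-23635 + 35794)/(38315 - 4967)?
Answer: 579/1588 ≈ 0.36461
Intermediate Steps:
(-23635 + 35794)/(38315 - 4967) = 12159/33348 = 12159*(1/33348) = 579/1588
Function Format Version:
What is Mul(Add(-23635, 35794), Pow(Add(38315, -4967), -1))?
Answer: Rational(579, 1588) ≈ 0.36461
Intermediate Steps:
Mul(Add(-23635, 35794), Pow(Add(38315, -4967), -1)) = Mul(12159, Pow(33348, -1)) = Mul(12159, Rational(1, 33348)) = Rational(579, 1588)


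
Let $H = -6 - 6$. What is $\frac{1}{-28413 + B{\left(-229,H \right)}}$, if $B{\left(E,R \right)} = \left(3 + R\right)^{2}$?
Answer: $- \frac{1}{28332} \approx -3.5296 \cdot 10^{-5}$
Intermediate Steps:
$H = -12$ ($H = -6 - 6 = -12$)
$\frac{1}{-28413 + B{\left(-229,H \right)}} = \frac{1}{-28413 + \left(3 - 12\right)^{2}} = \frac{1}{-28413 + \left(-9\right)^{2}} = \frac{1}{-28413 + 81} = \frac{1}{-28332} = - \frac{1}{28332}$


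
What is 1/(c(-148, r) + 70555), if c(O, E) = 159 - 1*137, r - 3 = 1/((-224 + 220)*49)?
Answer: 1/70577 ≈ 1.4169e-5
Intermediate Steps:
r = 587/196 (r = 3 + 1/((-224 + 220)*49) = 3 + (1/49)/(-4) = 3 - ¼*1/49 = 3 - 1/196 = 587/196 ≈ 2.9949)
c(O, E) = 22 (c(O, E) = 159 - 137 = 22)
1/(c(-148, r) + 70555) = 1/(22 + 70555) = 1/70577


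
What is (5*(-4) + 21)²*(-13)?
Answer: -13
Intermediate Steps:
(5*(-4) + 21)²*(-13) = (-20 + 21)²*(-13) = 1²*(-13) = 1*(-13) = -13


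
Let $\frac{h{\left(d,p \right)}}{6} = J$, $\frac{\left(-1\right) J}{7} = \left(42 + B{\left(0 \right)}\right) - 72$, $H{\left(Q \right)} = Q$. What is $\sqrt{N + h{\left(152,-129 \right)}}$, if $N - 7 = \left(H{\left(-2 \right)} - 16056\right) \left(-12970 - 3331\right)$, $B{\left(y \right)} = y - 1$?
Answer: $\sqrt{261762767} \approx 16179.0$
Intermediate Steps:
$B{\left(y \right)} = -1 + y$
$N = 261761465$ ($N = 7 + \left(-2 - 16056\right) \left(-12970 - 3331\right) = 7 - -261761458 = 7 + 261761458 = 261761465$)
$J = 217$ ($J = - 7 \left(\left(42 + \left(-1 + 0\right)\right) - 72\right) = - 7 \left(\left(42 - 1\right) - 72\right) = - 7 \left(41 - 72\right) = \left(-7\right) \left(-31\right) = 217$)
$h{\left(d,p \right)} = 1302$ ($h{\left(d,p \right)} = 6 \cdot 217 = 1302$)
$\sqrt{N + h{\left(152,-129 \right)}} = \sqrt{261761465 + 1302} = \sqrt{261762767}$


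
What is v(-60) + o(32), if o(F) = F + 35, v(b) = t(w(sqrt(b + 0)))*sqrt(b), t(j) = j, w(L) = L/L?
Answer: 67 + 2*I*sqrt(15) ≈ 67.0 + 7.746*I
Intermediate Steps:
w(L) = 1
v(b) = sqrt(b) (v(b) = 1*sqrt(b) = sqrt(b))
o(F) = 35 + F
v(-60) + o(32) = sqrt(-60) + (35 + 32) = 2*I*sqrt(15) + 67 = 67 + 2*I*sqrt(15)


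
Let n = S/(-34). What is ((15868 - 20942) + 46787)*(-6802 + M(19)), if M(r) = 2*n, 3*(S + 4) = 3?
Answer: -4823315903/17 ≈ -2.8372e+8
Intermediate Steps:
S = -3 (S = -4 + (⅓)*3 = -4 + 1 = -3)
n = 3/34 (n = -3/(-34) = -3*(-1/34) = 3/34 ≈ 0.088235)
M(r) = 3/17 (M(r) = 2*(3/34) = 3/17)
((15868 - 20942) + 46787)*(-6802 + M(19)) = ((15868 - 20942) + 46787)*(-6802 + 3/17) = (-5074 + 46787)*(-115631/17) = 41713*(-115631/17) = -4823315903/17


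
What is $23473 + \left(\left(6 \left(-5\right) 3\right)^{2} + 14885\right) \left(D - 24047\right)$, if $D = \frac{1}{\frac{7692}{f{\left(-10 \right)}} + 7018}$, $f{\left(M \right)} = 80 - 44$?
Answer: $- \frac{2398151496867}{4339} \approx -5.527 \cdot 10^{8}$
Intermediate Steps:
$f{\left(M \right)} = 36$
$D = \frac{3}{21695}$ ($D = \frac{1}{\frac{7692}{36} + 7018} = \frac{1}{7692 \cdot \frac{1}{36} + 7018} = \frac{1}{\frac{641}{3} + 7018} = \frac{1}{\frac{21695}{3}} = \frac{3}{21695} \approx 0.00013828$)
$23473 + \left(\left(6 \left(-5\right) 3\right)^{2} + 14885\right) \left(D - 24047\right) = 23473 + \left(\left(6 \left(-5\right) 3\right)^{2} + 14885\right) \left(\frac{3}{21695} - 24047\right) = 23473 + \left(\left(\left(-30\right) 3\right)^{2} + 14885\right) \left(- \frac{521699662}{21695}\right) = 23473 + \left(\left(-90\right)^{2} + 14885\right) \left(- \frac{521699662}{21695}\right) = 23473 + \left(8100 + 14885\right) \left(- \frac{521699662}{21695}\right) = 23473 + 22985 \left(- \frac{521699662}{21695}\right) = 23473 - \frac{2398253346214}{4339} = - \frac{2398151496867}{4339}$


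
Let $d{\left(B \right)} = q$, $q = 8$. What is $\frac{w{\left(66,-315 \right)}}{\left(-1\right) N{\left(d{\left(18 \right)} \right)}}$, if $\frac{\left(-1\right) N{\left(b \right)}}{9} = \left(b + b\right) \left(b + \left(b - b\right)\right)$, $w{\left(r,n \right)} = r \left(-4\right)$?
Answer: $- \frac{11}{48} \approx -0.22917$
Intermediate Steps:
$d{\left(B \right)} = 8$
$w{\left(r,n \right)} = - 4 r$
$N{\left(b \right)} = - 18 b^{2}$ ($N{\left(b \right)} = - 9 \left(b + b\right) \left(b + \left(b - b\right)\right) = - 9 \cdot 2 b \left(b + 0\right) = - 9 \cdot 2 b b = - 9 \cdot 2 b^{2} = - 18 b^{2}$)
$\frac{w{\left(66,-315 \right)}}{\left(-1\right) N{\left(d{\left(18 \right)} \right)}} = \frac{\left(-4\right) 66}{\left(-1\right) \left(- 18 \cdot 8^{2}\right)} = - \frac{264}{\left(-1\right) \left(\left(-18\right) 64\right)} = - \frac{264}{\left(-1\right) \left(-1152\right)} = - \frac{264}{1152} = \left(-264\right) \frac{1}{1152} = - \frac{11}{48}$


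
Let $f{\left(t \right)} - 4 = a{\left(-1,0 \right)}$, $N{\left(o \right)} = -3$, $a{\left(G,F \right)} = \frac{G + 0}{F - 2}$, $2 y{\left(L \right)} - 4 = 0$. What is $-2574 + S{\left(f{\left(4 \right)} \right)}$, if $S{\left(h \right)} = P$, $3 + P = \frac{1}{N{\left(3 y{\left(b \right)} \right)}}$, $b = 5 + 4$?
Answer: $- \frac{7732}{3} \approx -2577.3$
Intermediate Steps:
$b = 9$
$y{\left(L \right)} = 2$ ($y{\left(L \right)} = 2 + \frac{1}{2} \cdot 0 = 2 + 0 = 2$)
$a{\left(G,F \right)} = \frac{G}{-2 + F}$
$f{\left(t \right)} = \frac{9}{2}$ ($f{\left(t \right)} = 4 - \frac{1}{-2 + 0} = 4 - \frac{1}{-2} = 4 - - \frac{1}{2} = 4 + \frac{1}{2} = \frac{9}{2}$)
$P = - \frac{10}{3}$ ($P = -3 + \frac{1}{-3} = -3 - \frac{1}{3} = - \frac{10}{3} \approx -3.3333$)
$S{\left(h \right)} = - \frac{10}{3}$
$-2574 + S{\left(f{\left(4 \right)} \right)} = -2574 - \frac{10}{3} = - \frac{7732}{3}$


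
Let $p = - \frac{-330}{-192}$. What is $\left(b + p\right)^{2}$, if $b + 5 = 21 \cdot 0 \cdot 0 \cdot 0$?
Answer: $\frac{46225}{1024} \approx 45.142$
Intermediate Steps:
$p = - \frac{55}{32}$ ($p = - \frac{\left(-330\right) \left(-1\right)}{192} = \left(-1\right) \frac{55}{32} = - \frac{55}{32} \approx -1.7188$)
$b = -5$ ($b = -5 + 21 \cdot 0 \cdot 0 \cdot 0 = -5 + 21 \cdot 0 \cdot 0 = -5 + 21 \cdot 0 = -5 + 0 = -5$)
$\left(b + p\right)^{2} = \left(-5 - \frac{55}{32}\right)^{2} = \left(- \frac{215}{32}\right)^{2} = \frac{46225}{1024}$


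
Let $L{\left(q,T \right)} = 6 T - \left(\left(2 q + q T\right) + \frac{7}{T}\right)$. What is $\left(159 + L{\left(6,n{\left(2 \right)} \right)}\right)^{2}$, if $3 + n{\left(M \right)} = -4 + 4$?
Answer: $\frac{200704}{9} \approx 22300.0$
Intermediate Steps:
$n{\left(M \right)} = -3$ ($n{\left(M \right)} = -3 + \left(-4 + 4\right) = -3 + 0 = -3$)
$L{\left(q,T \right)} = - \frac{7}{T} - 2 q + 6 T - T q$ ($L{\left(q,T \right)} = 6 T - \left(\left(2 q + T q\right) + \frac{7}{T}\right) = 6 T - \left(2 q + \frac{7}{T} + T q\right) = - \frac{7}{T} - 2 q + 6 T - T q$)
$\left(159 + L{\left(6,n{\left(2 \right)} \right)}\right)^{2} = \left(159 - \left(30 - 18 - \frac{7}{3}\right)\right)^{2} = \left(159 - \frac{29}{3}\right)^{2} = \left(\frac{448}{3}\right)^{2} = \frac{200704}{9}$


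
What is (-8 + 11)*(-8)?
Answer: -24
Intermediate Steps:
(-8 + 11)*(-8) = 3*(-8) = -24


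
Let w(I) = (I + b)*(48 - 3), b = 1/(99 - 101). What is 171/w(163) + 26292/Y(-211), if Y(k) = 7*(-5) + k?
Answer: -7119192/66625 ≈ -106.85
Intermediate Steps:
b = -½ (b = 1/(-2) = -½ ≈ -0.50000)
w(I) = -45/2 + 45*I (w(I) = (I - ½)*(48 - 3) = (-½ + I)*45 = -45/2 + 45*I)
Y(k) = -35 + k
171/w(163) + 26292/Y(-211) = 171/(-45/2 + 45*163) + 26292/(-35 - 211) = 171/(-45/2 + 7335) + 26292/(-246) = 171/(14625/2) + 26292*(-1/246) = 171*(2/14625) - 4382/41 = 38/1625 - 4382/41 = -7119192/66625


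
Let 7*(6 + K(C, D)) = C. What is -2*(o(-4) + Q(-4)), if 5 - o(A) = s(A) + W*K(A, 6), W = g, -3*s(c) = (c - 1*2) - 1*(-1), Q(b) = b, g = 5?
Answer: -1352/21 ≈ -64.381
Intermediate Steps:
K(C, D) = -6 + C/7
s(c) = ⅓ - c/3 (s(c) = -((c - 1*2) - 1*(-1))/3 = -((c - 2) + 1)/3 = -((-2 + c) + 1)/3 = -(-1 + c)/3 = ⅓ - c/3)
W = 5
o(A) = 104/3 - 8*A/21 (o(A) = 5 - ((⅓ - A/3) + 5*(-6 + A/7)) = 5 - ((⅓ - A/3) + (-30 + 5*A/7)) = 5 - (-89/3 + 8*A/21) = 5 + (89/3 - 8*A/21) = 104/3 - 8*A/21)
-2*(o(-4) + Q(-4)) = -2*((104/3 - 8/21*(-4)) - 4) = -2*((104/3 + 32/21) - 4) = -2*(760/21 - 4) = -2*676/21 = -1352/21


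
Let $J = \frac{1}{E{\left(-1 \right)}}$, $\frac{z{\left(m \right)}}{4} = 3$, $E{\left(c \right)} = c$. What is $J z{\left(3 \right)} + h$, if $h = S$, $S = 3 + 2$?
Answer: $-7$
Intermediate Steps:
$z{\left(m \right)} = 12$ ($z{\left(m \right)} = 4 \cdot 3 = 12$)
$S = 5$
$h = 5$
$J = -1$ ($J = \frac{1}{-1} = -1$)
$J z{\left(3 \right)} + h = \left(-1\right) 12 + 5 = -12 + 5 = -7$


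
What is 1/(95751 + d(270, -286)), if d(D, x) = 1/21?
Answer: 21/2010772 ≈ 1.0444e-5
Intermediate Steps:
d(D, x) = 1/21
1/(95751 + d(270, -286)) = 1/(95751 + 1/21) = 1/(2010772/21) = 21/2010772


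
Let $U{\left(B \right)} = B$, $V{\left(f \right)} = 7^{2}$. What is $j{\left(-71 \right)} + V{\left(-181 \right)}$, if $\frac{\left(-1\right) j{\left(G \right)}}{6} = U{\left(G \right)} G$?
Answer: $-30197$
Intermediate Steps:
$V{\left(f \right)} = 49$
$j{\left(G \right)} = - 6 G^{2}$ ($j{\left(G \right)} = - 6 G G = - 6 G^{2}$)
$j{\left(-71 \right)} + V{\left(-181 \right)} = - 6 \left(-71\right)^{2} + 49 = \left(-6\right) 5041 + 49 = -30246 + 49 = -30197$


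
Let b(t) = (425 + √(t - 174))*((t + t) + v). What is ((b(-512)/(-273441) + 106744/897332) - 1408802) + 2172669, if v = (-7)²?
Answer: 15619035812674984/20447279951 + 325*I*√14/13021 ≈ 7.6387e+5 + 0.093391*I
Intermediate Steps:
v = 49
b(t) = (49 + 2*t)*(425 + √(-174 + t)) (b(t) = (425 + √(t - 174))*((t + t) + 49) = (425 + √(-174 + t))*(2*t + 49) = (425 + √(-174 + t))*(49 + 2*t) = (49 + 2*t)*(425 + √(-174 + t)))
((b(-512)/(-273441) + 106744/897332) - 1408802) + 2172669 = (((20825 + 49*√(-174 - 512) + 850*(-512) + 2*(-512)*√(-174 - 512))/(-273441) + 106744/897332) - 1408802) + 2172669 = (((20825 + 49*√(-686) - 435200 + 2*(-512)*√(-686))*(-1/273441) + 106744*(1/897332)) - 1408802) + 2172669 = (((20825 + 49*(7*I*√14) - 435200 + 2*(-512)*(7*I*√14))*(-1/273441) + 26686/224333) - 1408802) + 2172669 = (((20825 + 343*I*√14 - 435200 - 7168*I*√14)*(-1/273441) + 26686/224333) - 1408802) + 2172669 = (((-414375 - 6825*I*√14)*(-1/273441) + 26686/224333) - 1408802) + 2172669 = (((138125/91147 + 325*I*√14/13021) + 26686/224333) - 1408802) + 2172669 = ((33418344467/20447279951 + 325*I*√14/13021) - 1408802) + 2172669 = (-28806135471184235/20447279951 + 325*I*√14/13021) + 2172669 = 15619035812674984/20447279951 + 325*I*√14/13021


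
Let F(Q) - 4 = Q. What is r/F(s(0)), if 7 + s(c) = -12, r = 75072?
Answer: -25024/5 ≈ -5004.8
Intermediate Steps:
s(c) = -19 (s(c) = -7 - 12 = -19)
F(Q) = 4 + Q
r/F(s(0)) = 75072/(4 - 19) = 75072/(-15) = 75072*(-1/15) = -25024/5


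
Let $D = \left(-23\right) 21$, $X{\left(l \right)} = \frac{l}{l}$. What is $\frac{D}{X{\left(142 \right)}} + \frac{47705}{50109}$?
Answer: $- \frac{24154942}{50109} \approx -482.05$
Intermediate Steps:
$X{\left(l \right)} = 1$
$D = -483$
$\frac{D}{X{\left(142 \right)}} + \frac{47705}{50109} = - \frac{483}{1} + \frac{47705}{50109} = \left(-483\right) 1 + 47705 \cdot \frac{1}{50109} = -483 + \frac{47705}{50109} = - \frac{24154942}{50109}$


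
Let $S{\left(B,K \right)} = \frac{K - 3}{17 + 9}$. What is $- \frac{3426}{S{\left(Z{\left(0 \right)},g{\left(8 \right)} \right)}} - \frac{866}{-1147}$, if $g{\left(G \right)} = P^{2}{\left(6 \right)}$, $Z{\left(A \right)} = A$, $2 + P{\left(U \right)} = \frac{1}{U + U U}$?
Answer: $- \frac{180226800406}{1831759} \approx -98390.0$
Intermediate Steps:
$P{\left(U \right)} = -2 + \frac{1}{U + U^{2}}$ ($P{\left(U \right)} = -2 + \frac{1}{U + U U} = -2 + \frac{1}{U + U^{2}}$)
$g{\left(G \right)} = \frac{6889}{1764}$ ($g{\left(G \right)} = \left(\frac{1 - 12 - 2 \cdot 6^{2}}{6 \left(1 + 6\right)}\right)^{2} = \left(\frac{1 - 12 - 72}{6 \cdot 7}\right)^{2} = \left(\frac{1}{6} \cdot \frac{1}{7} \left(1 - 12 - 72\right)\right)^{2} = \left(\frac{1}{6} \cdot \frac{1}{7} \left(-83\right)\right)^{2} = \left(- \frac{83}{42}\right)^{2} = \frac{6889}{1764}$)
$S{\left(B,K \right)} = - \frac{3}{26} + \frac{K}{26}$ ($S{\left(B,K \right)} = \frac{-3 + K}{26} = \left(-3 + K\right) \frac{1}{26} = - \frac{3}{26} + \frac{K}{26}$)
$- \frac{3426}{S{\left(Z{\left(0 \right)},g{\left(8 \right)} \right)}} - \frac{866}{-1147} = - \frac{3426}{- \frac{3}{26} + \frac{1}{26} \cdot \frac{6889}{1764}} - \frac{866}{-1147} = - \frac{3426}{- \frac{3}{26} + \frac{6889}{45864}} - - \frac{866}{1147} = - \frac{3426}{\frac{1597}{45864}} + \frac{866}{1147} = \left(-3426\right) \frac{45864}{1597} + \frac{866}{1147} = - \frac{157130064}{1597} + \frac{866}{1147} = - \frac{180226800406}{1831759}$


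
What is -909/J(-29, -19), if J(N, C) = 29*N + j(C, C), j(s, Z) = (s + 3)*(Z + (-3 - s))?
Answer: 909/793 ≈ 1.1463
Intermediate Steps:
j(s, Z) = (3 + s)*(-3 + Z - s)
J(N, C) = -9 - 3*C + 29*N (J(N, C) = 29*N + (-9 - C² - 6*C + 3*C + C*C) = 29*N + (-9 - C² - 6*C + 3*C + C²) = 29*N + (-9 - 3*C) = -9 - 3*C + 29*N)
-909/J(-29, -19) = -909/(-9 - 3*(-19) + 29*(-29)) = -909/(-9 + 57 - 841) = -909/(-793) = -909*(-1/793) = 909/793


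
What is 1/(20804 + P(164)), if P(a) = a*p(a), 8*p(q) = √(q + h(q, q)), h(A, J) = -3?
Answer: 11888/247279289 - 82*√161/1730955023 ≈ 4.7474e-5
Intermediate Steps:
p(q) = √(-3 + q)/8 (p(q) = √(q - 3)/8 = √(-3 + q)/8)
P(a) = a*√(-3 + a)/8 (P(a) = a*(√(-3 + a)/8) = a*√(-3 + a)/8)
1/(20804 + P(164)) = 1/(20804 + (⅛)*164*√(-3 + 164)) = 1/(20804 + (⅛)*164*√161) = 1/(20804 + 41*√161/2)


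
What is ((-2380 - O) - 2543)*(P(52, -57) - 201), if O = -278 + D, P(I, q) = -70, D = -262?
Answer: 1187793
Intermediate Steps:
O = -540 (O = -278 - 262 = -540)
((-2380 - O) - 2543)*(P(52, -57) - 201) = ((-2380 - 1*(-540)) - 2543)*(-70 - 201) = ((-2380 + 540) - 2543)*(-271) = (-1840 - 2543)*(-271) = -4383*(-271) = 1187793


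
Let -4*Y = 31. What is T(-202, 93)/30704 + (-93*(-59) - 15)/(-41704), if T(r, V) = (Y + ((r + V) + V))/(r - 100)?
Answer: -1335229487/10176443264 ≈ -0.13121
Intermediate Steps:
Y = -31/4 (Y = -1/4*31 = -31/4 ≈ -7.7500)
T(r, V) = (-31/4 + r + 2*V)/(-100 + r) (T(r, V) = (-31/4 + ((r + V) + V))/(r - 100) = (-31/4 + ((V + r) + V))/(-100 + r) = (-31/4 + (r + 2*V))/(-100 + r) = (-31/4 + r + 2*V)/(-100 + r))
T(-202, 93)/30704 + (-93*(-59) - 15)/(-41704) = ((-31/4 - 202 + 2*93)/(-100 - 202))/30704 + (-93*(-59) - 15)/(-41704) = ((-31/4 - 202 + 186)/(-302))*(1/30704) + (5487 - 15)*(-1/41704) = -1/302*(-95/4)*(1/30704) + 5472*(-1/41704) = (95/1208)*(1/30704) - 684/5213 = 5/1952128 - 684/5213 = -1335229487/10176443264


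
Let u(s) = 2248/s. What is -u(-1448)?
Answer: 281/181 ≈ 1.5525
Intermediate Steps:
-u(-1448) = -2248/(-1448) = -2248*(-1)/1448 = -1*(-281/181) = 281/181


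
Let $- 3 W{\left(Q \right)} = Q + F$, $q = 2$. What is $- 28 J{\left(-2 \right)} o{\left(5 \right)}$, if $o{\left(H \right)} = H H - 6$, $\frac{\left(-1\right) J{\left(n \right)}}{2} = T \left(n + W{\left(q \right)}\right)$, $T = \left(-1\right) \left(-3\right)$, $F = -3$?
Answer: $-5320$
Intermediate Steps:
$W{\left(Q \right)} = 1 - \frac{Q}{3}$ ($W{\left(Q \right)} = - \frac{Q - 3}{3} = - \frac{-3 + Q}{3} = 1 - \frac{Q}{3}$)
$T = 3$
$J{\left(n \right)} = -2 - 6 n$ ($J{\left(n \right)} = - 2 \cdot 3 \left(n + \left(1 - \frac{2}{3}\right)\right) = - 2 \cdot 3 \left(n + \frac{1}{3}\right) = - 2 \cdot 3 \left(\frac{1}{3} + n\right) = - 2 \left(1 + 3 n\right) = -2 - 6 n$)
$o{\left(H \right)} = -6 + H^{2}$ ($o{\left(H \right)} = H^{2} - 6 = -6 + H^{2}$)
$- 28 J{\left(-2 \right)} o{\left(5 \right)} = - 28 \left(-2 - -12\right) \left(-6 + 5^{2}\right) = - 28 \left(-2 + 12\right) \left(-6 + 25\right) = \left(-28\right) 10 \cdot 19 = \left(-280\right) 19 = -5320$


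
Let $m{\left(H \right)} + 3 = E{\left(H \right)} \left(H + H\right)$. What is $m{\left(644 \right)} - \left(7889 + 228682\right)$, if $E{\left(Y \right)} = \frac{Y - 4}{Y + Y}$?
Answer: $-235934$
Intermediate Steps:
$E{\left(Y \right)} = \frac{-4 + Y}{2 Y}$
$m{\left(H \right)} = -7 + H$ ($m{\left(H \right)} = -3 + \frac{-4 + H}{2 H} \left(H + H\right) = -3 + \frac{-4 + H}{2 H} 2 H = -3 + \left(-4 + H\right) = -7 + H$)
$m{\left(644 \right)} - \left(7889 + 228682\right) = \left(-7 + 644\right) - \left(7889 + 228682\right) = 637 - 236571 = -235934$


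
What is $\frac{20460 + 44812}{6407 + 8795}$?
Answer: $\frac{32636}{7601} \approx 4.2936$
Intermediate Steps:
$\frac{20460 + 44812}{6407 + 8795} = \frac{65272}{15202} = 65272 \cdot \frac{1}{15202} = \frac{32636}{7601}$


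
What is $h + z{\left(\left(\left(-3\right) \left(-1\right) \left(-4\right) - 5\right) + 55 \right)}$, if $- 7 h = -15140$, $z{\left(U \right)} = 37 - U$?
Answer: $\frac{15133}{7} \approx 2161.9$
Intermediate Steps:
$h = \frac{15140}{7}$ ($h = \left(- \frac{1}{7}\right) \left(-15140\right) = \frac{15140}{7} \approx 2162.9$)
$h + z{\left(\left(\left(-3\right) \left(-1\right) \left(-4\right) - 5\right) + 55 \right)} = \frac{15140}{7} + \left(37 - \left(\left(\left(-3\right) \left(-1\right) \left(-4\right) - 5\right) + 55\right)\right) = \frac{15140}{7} + \left(37 - \left(\left(3 \left(-4\right) - 5\right) + 55\right)\right) = \frac{15140}{7} + \left(37 - \left(\left(-12 - 5\right) + 55\right)\right) = \frac{15140}{7} + \left(37 - \left(-17 + 55\right)\right) = \frac{15140}{7} + \left(37 - 38\right) = \frac{15140}{7} - 1 = \frac{15133}{7}$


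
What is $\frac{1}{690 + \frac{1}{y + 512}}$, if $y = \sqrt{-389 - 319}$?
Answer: $\frac{181368392}{125144543761} + \frac{2 i \sqrt{177}}{125144543761} \approx 0.0014493 + 2.1262 \cdot 10^{-10} i$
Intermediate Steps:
$y = 2 i \sqrt{177}$ ($y = \sqrt{-708} = 2 i \sqrt{177} \approx 26.608 i$)
$\frac{1}{690 + \frac{1}{y + 512}} = \frac{1}{690 + \frac{1}{2 i \sqrt{177} + 512}} = \frac{1}{690 + \frac{1}{512 + 2 i \sqrt{177}}}$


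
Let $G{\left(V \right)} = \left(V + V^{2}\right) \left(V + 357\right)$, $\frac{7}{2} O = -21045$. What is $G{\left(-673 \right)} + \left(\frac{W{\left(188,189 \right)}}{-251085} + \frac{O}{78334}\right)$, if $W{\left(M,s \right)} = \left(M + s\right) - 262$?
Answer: $- \frac{1967616846249325660}{13767944673} \approx -1.4291 \cdot 10^{8}$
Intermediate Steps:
$O = - \frac{42090}{7}$ ($O = \frac{2}{7} \left(-21045\right) = - \frac{42090}{7} \approx -6012.9$)
$G{\left(V \right)} = \left(357 + V\right) \left(V + V^{2}\right)$ ($G{\left(V \right)} = \left(V + V^{2}\right) \left(357 + V\right) = \left(357 + V\right) \left(V + V^{2}\right)$)
$W{\left(M,s \right)} = -262 + M + s$
$G{\left(-673 \right)} + \left(\frac{W{\left(188,189 \right)}}{-251085} + \frac{O}{78334}\right) = - 673 \left(357 + \left(-673\right)^{2} + 358 \left(-673\right)\right) - \left(\frac{21045}{274169} - \frac{-262 + 188 + 189}{-251085}\right) = - 673 \left(357 + 452929 - 240934\right) + \left(115 \left(- \frac{1}{251085}\right) - \frac{21045}{274169}\right) = \left(-673\right) 212352 - \frac{1063122652}{13767944673} = -142912896 - \frac{1063122652}{13767944673} = - \frac{1967616846249325660}{13767944673}$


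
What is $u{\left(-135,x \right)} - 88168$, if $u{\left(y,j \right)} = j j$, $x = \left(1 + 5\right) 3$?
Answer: $-87844$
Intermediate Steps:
$x = 18$ ($x = 6 \cdot 3 = 18$)
$u{\left(y,j \right)} = j^{2}$
$u{\left(-135,x \right)} - 88168 = 18^{2} - 88168 = 324 - 88168 = -87844$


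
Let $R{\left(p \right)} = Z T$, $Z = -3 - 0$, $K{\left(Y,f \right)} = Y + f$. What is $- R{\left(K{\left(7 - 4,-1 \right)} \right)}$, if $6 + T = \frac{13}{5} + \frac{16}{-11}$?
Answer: $- \frac{801}{55} \approx -14.564$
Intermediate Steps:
$T = - \frac{267}{55}$ ($T = -6 + \left(\frac{13}{5} + \frac{16}{-11}\right) = -6 + \left(13 \cdot \frac{1}{5} + 16 \left(- \frac{1}{11}\right)\right) = -6 + \left(\frac{13}{5} - \frac{16}{11}\right) = -6 + \frac{63}{55} = - \frac{267}{55} \approx -4.8545$)
$Z = -3$ ($Z = -3 + 0 = -3$)
$R{\left(p \right)} = \frac{801}{55}$ ($R{\left(p \right)} = \left(-3\right) \left(- \frac{267}{55}\right) = \frac{801}{55}$)
$- R{\left(K{\left(7 - 4,-1 \right)} \right)} = \left(-1\right) \frac{801}{55} = - \frac{801}{55}$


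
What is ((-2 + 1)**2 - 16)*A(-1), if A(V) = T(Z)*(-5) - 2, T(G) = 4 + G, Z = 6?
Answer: 780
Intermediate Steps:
A(V) = -52 (A(V) = (4 + 6)*(-5) - 2 = 10*(-5) - 2 = -50 - 2 = -52)
((-2 + 1)**2 - 16)*A(-1) = ((-2 + 1)**2 - 16)*(-52) = ((-1)**2 - 16)*(-52) = (1 - 16)*(-52) = -15*(-52) = 780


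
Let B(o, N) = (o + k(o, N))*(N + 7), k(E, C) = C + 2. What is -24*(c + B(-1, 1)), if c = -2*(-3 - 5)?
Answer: -768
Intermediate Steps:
k(E, C) = 2 + C
B(o, N) = (7 + N)*(2 + N + o) (B(o, N) = (o + (2 + N))*(N + 7) = (2 + N + o)*(7 + N) = (7 + N)*(2 + N + o))
c = 16 (c = -2*(-8) = 16)
-24*(c + B(-1, 1)) = -24*(16 + (14 + 1**2 + 7*(-1) + 9*1 + 1*(-1))) = -24*(16 + (14 + 1 - 7 + 9 - 1)) = -24*(16 + 16) = -24*32 = -768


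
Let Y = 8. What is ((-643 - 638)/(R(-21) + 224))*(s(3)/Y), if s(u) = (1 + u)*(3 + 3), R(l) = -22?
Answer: -3843/202 ≈ -19.025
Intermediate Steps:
s(u) = 6 + 6*u (s(u) = (1 + u)*6 = 6 + 6*u)
((-643 - 638)/(R(-21) + 224))*(s(3)/Y) = ((-643 - 638)/(-22 + 224))*((6 + 6*3)/8) = (-1281/202)*((6 + 18)*(1/8)) = (-1281*1/202)*(24*(1/8)) = -1281/202*3 = -3843/202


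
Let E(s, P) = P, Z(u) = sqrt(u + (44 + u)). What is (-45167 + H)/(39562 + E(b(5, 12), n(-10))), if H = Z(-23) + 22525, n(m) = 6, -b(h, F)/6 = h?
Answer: -11321/19784 + I*sqrt(2)/39568 ≈ -0.57223 + 3.5741e-5*I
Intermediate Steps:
b(h, F) = -6*h
Z(u) = sqrt(44 + 2*u)
H = 22525 + I*sqrt(2) (H = sqrt(44 + 2*(-23)) + 22525 = sqrt(44 - 46) + 22525 = sqrt(-2) + 22525 = I*sqrt(2) + 22525 = 22525 + I*sqrt(2) ≈ 22525.0 + 1.4142*I)
(-45167 + H)/(39562 + E(b(5, 12), n(-10))) = (-45167 + (22525 + I*sqrt(2)))/(39562 + 6) = (-22642 + I*sqrt(2))/39568 = (-22642 + I*sqrt(2))*(1/39568) = -11321/19784 + I*sqrt(2)/39568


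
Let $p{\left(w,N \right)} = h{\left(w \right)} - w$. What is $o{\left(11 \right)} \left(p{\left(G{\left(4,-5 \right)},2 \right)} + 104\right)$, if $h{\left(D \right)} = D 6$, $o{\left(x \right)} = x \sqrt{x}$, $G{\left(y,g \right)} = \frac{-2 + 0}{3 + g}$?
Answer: $1199 \sqrt{11} \approx 3976.6$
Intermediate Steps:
$G{\left(y,g \right)} = - \frac{2}{3 + g}$
$o{\left(x \right)} = x^{\frac{3}{2}}$
$h{\left(D \right)} = 6 D$
$p{\left(w,N \right)} = 5 w$ ($p{\left(w,N \right)} = 6 w - w = 5 w$)
$o{\left(11 \right)} \left(p{\left(G{\left(4,-5 \right)},2 \right)} + 104\right) = 11^{\frac{3}{2}} \left(5 \left(- \frac{2}{3 - 5}\right) + 104\right) = 11 \sqrt{11} \left(5 \left(- \frac{2}{-2}\right) + 104\right) = 11 \sqrt{11} \left(5 \left(\left(-2\right) \left(- \frac{1}{2}\right)\right) + 104\right) = 11 \sqrt{11} \left(5 \cdot 1 + 104\right) = 11 \sqrt{11} \left(5 + 104\right) = 11 \sqrt{11} \cdot 109 = 1199 \sqrt{11}$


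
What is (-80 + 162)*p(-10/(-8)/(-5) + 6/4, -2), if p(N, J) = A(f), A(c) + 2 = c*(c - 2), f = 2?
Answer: -164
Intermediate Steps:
A(c) = -2 + c*(-2 + c) (A(c) = -2 + c*(c - 2) = -2 + c*(-2 + c))
p(N, J) = -2 (p(N, J) = -2 + 2**2 - 2*2 = -2 + 4 - 4 = -2)
(-80 + 162)*p(-10/(-8)/(-5) + 6/4, -2) = (-80 + 162)*(-2) = 82*(-2) = -164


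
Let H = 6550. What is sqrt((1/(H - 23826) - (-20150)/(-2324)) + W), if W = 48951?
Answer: 5*sqrt(1006299397033455)/716954 ≈ 221.23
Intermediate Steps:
sqrt((1/(H - 23826) - (-20150)/(-2324)) + W) = sqrt((1/(6550 - 23826) - (-20150)/(-2324)) + 48951) = sqrt((1/(-17276) - (-20150)*(-1)/2324) + 48951) = sqrt((-1/17276 - 1*10075/1162) + 48951) = sqrt((-1/17276 - 10075/1162) + 48951) = sqrt(-12432633/1433908 + 48951) = sqrt(70178797875/1433908) = 5*sqrt(1006299397033455)/716954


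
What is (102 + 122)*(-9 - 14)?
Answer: -5152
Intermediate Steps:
(102 + 122)*(-9 - 14) = 224*(-23) = -5152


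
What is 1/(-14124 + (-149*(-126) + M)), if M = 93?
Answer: 1/4743 ≈ 0.00021084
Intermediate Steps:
1/(-14124 + (-149*(-126) + M)) = 1/(-14124 + (-149*(-126) + 93)) = 1/(-14124 + (18774 + 93)) = 1/(-14124 + 18867) = 1/4743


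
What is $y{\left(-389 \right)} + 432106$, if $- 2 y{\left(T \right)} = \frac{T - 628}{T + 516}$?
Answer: $\frac{109755941}{254} \approx 4.3211 \cdot 10^{5}$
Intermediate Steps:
$y{\left(T \right)} = - \frac{-628 + T}{2 \left(516 + T\right)}$ ($y{\left(T \right)} = - \frac{\left(T - 628\right) \frac{1}{T + 516}}{2} = - \frac{\left(-628 + T\right) \frac{1}{516 + T}}{2} = - \frac{\frac{1}{516 + T} \left(-628 + T\right)}{2} = - \frac{-628 + T}{2 \left(516 + T\right)}$)
$y{\left(-389 \right)} + 432106 = \frac{628 - -389}{2 \left(516 - 389\right)} + 432106 = \frac{628 + 389}{2 \cdot 127} + 432106 = \frac{1}{2} \cdot \frac{1}{127} \cdot 1017 + 432106 = \frac{1017}{254} + 432106 = \frac{109755941}{254}$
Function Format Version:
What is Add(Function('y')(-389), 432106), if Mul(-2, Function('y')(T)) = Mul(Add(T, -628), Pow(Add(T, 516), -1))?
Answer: Rational(109755941, 254) ≈ 4.3211e+5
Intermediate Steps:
Function('y')(T) = Mul(Rational(-1, 2), Pow(Add(516, T), -1), Add(-628, T)) (Function('y')(T) = Mul(Rational(-1, 2), Mul(Add(T, -628), Pow(Add(T, 516), -1))) = Mul(Rational(-1, 2), Mul(Add(-628, T), Pow(Add(516, T), -1))) = Mul(Rational(-1, 2), Mul(Pow(Add(516, T), -1), Add(-628, T))) = Mul(Rational(-1, 2), Pow(Add(516, T), -1), Add(-628, T)))
Add(Function('y')(-389), 432106) = Add(Mul(Rational(1, 2), Pow(Add(516, -389), -1), Add(628, Mul(-1, -389))), 432106) = Add(Mul(Rational(1, 2), Pow(127, -1), Add(628, 389)), 432106) = Add(Mul(Rational(1, 2), Rational(1, 127), 1017), 432106) = Add(Rational(1017, 254), 432106) = Rational(109755941, 254)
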